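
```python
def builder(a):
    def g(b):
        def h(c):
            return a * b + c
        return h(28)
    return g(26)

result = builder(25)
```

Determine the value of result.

Step 1: a = 25, b = 26, c = 28.
Step 2: h() computes a * b + c = 25 * 26 + 28 = 678.
Step 3: result = 678

The answer is 678.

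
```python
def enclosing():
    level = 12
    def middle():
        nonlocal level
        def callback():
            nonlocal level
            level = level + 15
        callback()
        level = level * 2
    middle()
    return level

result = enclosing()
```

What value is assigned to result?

Step 1: level = 12.
Step 2: callback() adds 15: level = 12 + 15 = 27.
Step 3: middle() doubles: level = 27 * 2 = 54.
Step 4: result = 54

The answer is 54.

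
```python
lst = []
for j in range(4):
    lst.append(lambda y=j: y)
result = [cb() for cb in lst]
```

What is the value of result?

Step 1: Default arg y=j captures j at each iteration.
Step 2: Each lambda has its own default: 0, 1, ..., 3.
Step 3: result = [0, 1, 2, 3]

The answer is [0, 1, 2, 3].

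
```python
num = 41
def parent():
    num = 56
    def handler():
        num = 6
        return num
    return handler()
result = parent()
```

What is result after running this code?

Step 1: Three scopes define num: global (41), parent (56), handler (6).
Step 2: handler() has its own local num = 6, which shadows both enclosing and global.
Step 3: result = 6 (local wins in LEGB)

The answer is 6.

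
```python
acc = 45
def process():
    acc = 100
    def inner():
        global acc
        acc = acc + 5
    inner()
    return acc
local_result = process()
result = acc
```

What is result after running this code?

Step 1: Global acc = 45. process() creates local acc = 100.
Step 2: inner() declares global acc and adds 5: global acc = 45 + 5 = 50.
Step 3: process() returns its local acc = 100 (unaffected by inner).
Step 4: result = global acc = 50

The answer is 50.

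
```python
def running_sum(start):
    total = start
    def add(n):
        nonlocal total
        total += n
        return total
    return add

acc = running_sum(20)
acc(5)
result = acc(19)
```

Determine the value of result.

Step 1: running_sum(20) creates closure with total = 20.
Step 2: First acc(5): total = 20 + 5 = 25.
Step 3: Second acc(19): total = 25 + 19 = 44. result = 44

The answer is 44.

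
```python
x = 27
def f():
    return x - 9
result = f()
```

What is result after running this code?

Step 1: x = 27 is defined globally.
Step 2: f() looks up x from global scope = 27, then computes 27 - 9 = 18.
Step 3: result = 18

The answer is 18.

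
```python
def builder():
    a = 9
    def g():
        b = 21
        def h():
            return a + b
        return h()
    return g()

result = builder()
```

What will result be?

Step 1: builder() defines a = 9. g() defines b = 21.
Step 2: h() accesses both from enclosing scopes: a = 9, b = 21.
Step 3: result = 9 + 21 = 30

The answer is 30.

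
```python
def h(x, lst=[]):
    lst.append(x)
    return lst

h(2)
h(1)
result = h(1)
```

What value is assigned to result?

Step 1: Mutable default argument gotcha! The list [] is created once.
Step 2: Each call appends to the SAME list: [2], [2, 1], [2, 1, 1].
Step 3: result = [2, 1, 1]

The answer is [2, 1, 1].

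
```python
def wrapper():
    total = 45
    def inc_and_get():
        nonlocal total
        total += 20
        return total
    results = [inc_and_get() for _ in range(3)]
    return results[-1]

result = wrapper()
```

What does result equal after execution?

Step 1: total = 45.
Step 2: Three calls to inc_and_get(), each adding 20.
Step 3: Last value = 45 + 20 * 3 = 105

The answer is 105.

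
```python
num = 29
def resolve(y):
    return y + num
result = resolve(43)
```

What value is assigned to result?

Step 1: num = 29 is defined globally.
Step 2: resolve(43) uses parameter y = 43 and looks up num from global scope = 29.
Step 3: result = 43 + 29 = 72

The answer is 72.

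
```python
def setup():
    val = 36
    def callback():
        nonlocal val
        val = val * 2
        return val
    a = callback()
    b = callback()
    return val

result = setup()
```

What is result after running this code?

Step 1: val starts at 36.
Step 2: First callback(): val = 36 * 2 = 72.
Step 3: Second callback(): val = 72 * 2 = 144.
Step 4: result = 144

The answer is 144.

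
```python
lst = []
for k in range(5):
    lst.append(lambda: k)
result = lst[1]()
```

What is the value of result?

Step 1: The loop creates 5 lambdas, all referencing the same variable k.
Step 2: After the loop, k = 4 (final value).
Step 3: lst[1]() looks up k at call time and finds 4. This is the late binding gotcha. result = 4

The answer is 4.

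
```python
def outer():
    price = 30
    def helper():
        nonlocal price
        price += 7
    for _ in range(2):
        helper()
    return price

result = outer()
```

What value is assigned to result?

Step 1: price = 30.
Step 2: helper() is called 2 times in a loop, each adding 7 via nonlocal.
Step 3: price = 30 + 7 * 2 = 44

The answer is 44.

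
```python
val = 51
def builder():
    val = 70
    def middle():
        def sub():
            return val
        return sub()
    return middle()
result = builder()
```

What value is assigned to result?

Step 1: builder() defines val = 70. middle() and sub() have no local val.
Step 2: sub() checks local (none), enclosing middle() (none), enclosing builder() and finds val = 70.
Step 3: result = 70

The answer is 70.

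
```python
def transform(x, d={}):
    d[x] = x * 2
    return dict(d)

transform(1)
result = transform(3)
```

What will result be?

Step 1: Mutable default dict is shared across calls.
Step 2: First call adds 1: 2. Second call adds 3: 6.
Step 3: result = {1: 2, 3: 6}

The answer is {1: 2, 3: 6}.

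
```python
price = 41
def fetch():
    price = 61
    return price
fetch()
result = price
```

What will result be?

Step 1: price = 41 globally.
Step 2: fetch() creates a LOCAL price = 61 (no global keyword!).
Step 3: The global price is unchanged. result = 41

The answer is 41.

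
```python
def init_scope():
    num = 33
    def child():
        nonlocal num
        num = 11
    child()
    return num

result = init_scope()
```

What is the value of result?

Step 1: init_scope() sets num = 33.
Step 2: child() uses nonlocal to reassign num = 11.
Step 3: result = 11

The answer is 11.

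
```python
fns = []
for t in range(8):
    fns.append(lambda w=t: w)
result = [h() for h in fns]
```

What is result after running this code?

Step 1: Default arg w=t captures t at each iteration.
Step 2: Each lambda has its own default: 0, 1, ..., 7.
Step 3: result = [0, 1, 2, 3, 4, 5, 6, 7]

The answer is [0, 1, 2, 3, 4, 5, 6, 7].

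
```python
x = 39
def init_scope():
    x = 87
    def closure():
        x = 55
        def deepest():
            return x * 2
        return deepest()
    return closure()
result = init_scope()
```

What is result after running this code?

Step 1: deepest() looks up x through LEGB: not local, finds x = 55 in enclosing closure().
Step 2: Returns 55 * 2 = 110.
Step 3: result = 110

The answer is 110.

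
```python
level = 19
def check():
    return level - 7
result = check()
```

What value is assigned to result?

Step 1: level = 19 is defined globally.
Step 2: check() looks up level from global scope = 19, then computes 19 - 7 = 12.
Step 3: result = 12

The answer is 12.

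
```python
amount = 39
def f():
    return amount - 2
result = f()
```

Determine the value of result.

Step 1: amount = 39 is defined globally.
Step 2: f() looks up amount from global scope = 39, then computes 39 - 2 = 37.
Step 3: result = 37

The answer is 37.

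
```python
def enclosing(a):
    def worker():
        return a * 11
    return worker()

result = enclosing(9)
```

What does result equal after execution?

Step 1: enclosing(9) binds parameter a = 9.
Step 2: worker() accesses a = 9 from enclosing scope.
Step 3: result = 9 * 11 = 99

The answer is 99.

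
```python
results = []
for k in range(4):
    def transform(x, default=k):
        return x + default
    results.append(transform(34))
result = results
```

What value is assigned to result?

Step 1: Default argument default=k is evaluated at function definition time.
Step 2: Each iteration creates transform with default = current k value.
Step 3: transform(34) returns 34 + default. results = [34, 35, 36, 37]

The answer is [34, 35, 36, 37].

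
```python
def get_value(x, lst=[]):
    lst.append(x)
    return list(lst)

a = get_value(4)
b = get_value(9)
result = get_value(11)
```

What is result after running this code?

Step 1: Default list is shared. list() creates copies for return values.
Step 2: Internal list grows: [4] -> [4, 9] -> [4, 9, 11].
Step 3: result = [4, 9, 11]

The answer is [4, 9, 11].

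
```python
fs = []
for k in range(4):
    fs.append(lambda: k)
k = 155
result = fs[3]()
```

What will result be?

Step 1: Lambdas capture the variable k by reference, not by value.
Step 2: After the loop, k is reassigned to 155.
Step 3: fs[3]() looks up the current k = 155. result = 155

The answer is 155.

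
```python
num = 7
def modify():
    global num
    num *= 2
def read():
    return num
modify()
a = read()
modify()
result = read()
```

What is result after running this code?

Step 1: num = 7.
Step 2: First modify(): num = 7 * 2 = 14.
Step 3: Second modify(): num = 14 * 2 = 28.
Step 4: read() returns 28

The answer is 28.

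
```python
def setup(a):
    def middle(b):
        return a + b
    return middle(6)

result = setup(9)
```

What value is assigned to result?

Step 1: setup(9) passes a = 9.
Step 2: middle(6) has b = 6, reads a = 9 from enclosing.
Step 3: result = 9 + 6 = 15

The answer is 15.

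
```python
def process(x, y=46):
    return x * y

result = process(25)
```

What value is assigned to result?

Step 1: process(25) uses default y = 46.
Step 2: Returns 25 * 46 = 1150.
Step 3: result = 1150

The answer is 1150.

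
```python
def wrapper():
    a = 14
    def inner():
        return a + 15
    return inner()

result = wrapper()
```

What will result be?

Step 1: wrapper() defines a = 14.
Step 2: inner() reads a = 14 from enclosing scope, returns 14 + 15 = 29.
Step 3: result = 29

The answer is 29.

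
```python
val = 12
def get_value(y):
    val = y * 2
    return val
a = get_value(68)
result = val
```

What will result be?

Step 1: Global val = 12.
Step 2: get_value(68) creates local val = 68 * 2 = 136.
Step 3: Global val unchanged because no global keyword. result = 12

The answer is 12.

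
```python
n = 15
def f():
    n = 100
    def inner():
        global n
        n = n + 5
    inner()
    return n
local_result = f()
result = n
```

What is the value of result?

Step 1: Global n = 15. f() creates local n = 100.
Step 2: inner() declares global n and adds 5: global n = 15 + 5 = 20.
Step 3: f() returns its local n = 100 (unaffected by inner).
Step 4: result = global n = 20

The answer is 20.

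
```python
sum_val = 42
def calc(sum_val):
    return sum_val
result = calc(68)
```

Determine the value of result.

Step 1: Global sum_val = 42.
Step 2: calc(68) takes parameter sum_val = 68, which shadows the global.
Step 3: result = 68

The answer is 68.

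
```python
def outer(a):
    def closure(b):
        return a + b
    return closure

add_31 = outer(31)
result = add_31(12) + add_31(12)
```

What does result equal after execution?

Step 1: add_31 captures a = 31.
Step 2: add_31(12) = 31 + 12 = 43, called twice.
Step 3: result = 43 + 43 = 86

The answer is 86.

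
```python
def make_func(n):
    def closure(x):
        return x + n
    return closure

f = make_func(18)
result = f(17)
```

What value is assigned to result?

Step 1: make_func(18) creates a closure that captures n = 18.
Step 2: f(17) calls the closure with x = 17, returning 17 + 18 = 35.
Step 3: result = 35

The answer is 35.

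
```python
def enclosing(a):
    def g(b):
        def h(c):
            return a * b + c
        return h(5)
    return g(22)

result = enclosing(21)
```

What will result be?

Step 1: a = 21, b = 22, c = 5.
Step 2: h() computes a * b + c = 21 * 22 + 5 = 467.
Step 3: result = 467

The answer is 467.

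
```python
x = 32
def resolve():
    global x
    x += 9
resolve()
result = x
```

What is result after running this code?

Step 1: x = 32 globally.
Step 2: resolve() modifies global x: x += 9 = 41.
Step 3: result = 41

The answer is 41.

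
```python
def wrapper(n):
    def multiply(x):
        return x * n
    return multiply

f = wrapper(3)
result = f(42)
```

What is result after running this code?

Step 1: wrapper(3) returns multiply closure with n = 3.
Step 2: f(42) computes 42 * 3 = 126.
Step 3: result = 126

The answer is 126.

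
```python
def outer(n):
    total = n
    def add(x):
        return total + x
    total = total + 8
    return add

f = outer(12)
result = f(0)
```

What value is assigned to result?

Step 1: outer(12) sets total = 12, then total = 12 + 8 = 20.
Step 2: Closures capture by reference, so add sees total = 20.
Step 3: f(0) returns 20 + 0 = 20

The answer is 20.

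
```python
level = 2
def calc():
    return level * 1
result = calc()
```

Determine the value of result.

Step 1: level = 2 is defined globally.
Step 2: calc() looks up level from global scope = 2, then computes 2 * 1 = 2.
Step 3: result = 2

The answer is 2.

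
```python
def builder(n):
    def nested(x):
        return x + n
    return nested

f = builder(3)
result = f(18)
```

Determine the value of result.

Step 1: builder(3) creates a closure that captures n = 3.
Step 2: f(18) calls the closure with x = 18, returning 18 + 3 = 21.
Step 3: result = 21

The answer is 21.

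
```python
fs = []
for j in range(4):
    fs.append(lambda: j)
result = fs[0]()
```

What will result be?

Step 1: The loop creates 4 lambdas, all referencing the same variable j.
Step 2: After the loop, j = 3 (final value).
Step 3: fs[0]() looks up j at call time and finds 3. This is the late binding gotcha. result = 3

The answer is 3.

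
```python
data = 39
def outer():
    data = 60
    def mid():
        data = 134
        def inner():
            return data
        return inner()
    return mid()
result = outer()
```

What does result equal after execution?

Step 1: Three levels of shadowing: global 39, outer 60, mid 134.
Step 2: inner() finds data = 134 in enclosing mid() scope.
Step 3: result = 134

The answer is 134.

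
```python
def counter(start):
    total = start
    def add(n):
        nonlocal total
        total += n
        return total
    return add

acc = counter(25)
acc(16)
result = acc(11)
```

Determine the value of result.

Step 1: counter(25) creates closure with total = 25.
Step 2: First acc(16): total = 25 + 16 = 41.
Step 3: Second acc(11): total = 41 + 11 = 52. result = 52

The answer is 52.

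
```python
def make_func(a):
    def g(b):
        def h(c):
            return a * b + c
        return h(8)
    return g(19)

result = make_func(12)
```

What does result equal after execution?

Step 1: a = 12, b = 19, c = 8.
Step 2: h() computes a * b + c = 12 * 19 + 8 = 236.
Step 3: result = 236

The answer is 236.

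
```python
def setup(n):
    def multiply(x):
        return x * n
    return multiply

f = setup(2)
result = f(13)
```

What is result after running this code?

Step 1: setup(2) returns multiply closure with n = 2.
Step 2: f(13) computes 13 * 2 = 26.
Step 3: result = 26

The answer is 26.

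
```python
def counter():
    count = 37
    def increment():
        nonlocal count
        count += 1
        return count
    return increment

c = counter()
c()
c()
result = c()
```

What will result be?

Step 1: counter() creates closure with count = 37.
Step 2: Each c() call increments count via nonlocal. After 3 calls: 37 + 3 = 40.
Step 3: result = 40

The answer is 40.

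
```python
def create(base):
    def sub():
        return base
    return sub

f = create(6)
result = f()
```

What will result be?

Step 1: create(6) creates closure capturing base = 6.
Step 2: f() returns the captured base = 6.
Step 3: result = 6

The answer is 6.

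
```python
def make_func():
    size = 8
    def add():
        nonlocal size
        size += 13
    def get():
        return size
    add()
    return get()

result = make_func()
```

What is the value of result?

Step 1: size = 8. add() modifies it via nonlocal, get() reads it.
Step 2: add() makes size = 8 + 13 = 21.
Step 3: get() returns 21. result = 21

The answer is 21.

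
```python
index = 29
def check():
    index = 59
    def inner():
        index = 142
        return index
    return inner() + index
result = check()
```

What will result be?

Step 1: check() has local index = 59. inner() has local index = 142.
Step 2: inner() returns its local index = 142.
Step 3: check() returns 142 + its own index (59) = 201

The answer is 201.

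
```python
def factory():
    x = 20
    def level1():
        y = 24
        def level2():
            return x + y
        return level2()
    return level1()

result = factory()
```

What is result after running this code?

Step 1: x = 20 in factory. y = 24 in level1.
Step 2: level2() reads x = 20 and y = 24 from enclosing scopes.
Step 3: result = 20 + 24 = 44

The answer is 44.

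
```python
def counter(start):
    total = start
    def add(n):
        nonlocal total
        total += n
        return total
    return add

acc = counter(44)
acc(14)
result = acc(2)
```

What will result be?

Step 1: counter(44) creates closure with total = 44.
Step 2: First acc(14): total = 44 + 14 = 58.
Step 3: Second acc(2): total = 58 + 2 = 60. result = 60

The answer is 60.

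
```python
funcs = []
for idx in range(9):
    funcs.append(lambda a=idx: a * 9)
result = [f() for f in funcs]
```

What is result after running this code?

Step 1: Default arg a=idx captures idx at each iteration.
Step 2: funcs[k] has a defaulting to k, returns k * 9.
Step 3: result = [0, 9, 18, 27, 36, 45, 54, 63, 72]

The answer is [0, 9, 18, 27, 36, 45, 54, 63, 72].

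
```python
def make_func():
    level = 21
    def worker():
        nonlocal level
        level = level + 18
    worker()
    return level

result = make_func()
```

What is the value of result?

Step 1: make_func() sets level = 21.
Step 2: worker() uses nonlocal to modify level in make_func's scope: level = 21 + 18 = 39.
Step 3: make_func() returns the modified level = 39

The answer is 39.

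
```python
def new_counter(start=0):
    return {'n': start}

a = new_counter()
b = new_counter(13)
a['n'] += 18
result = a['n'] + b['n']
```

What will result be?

Step 1: new_counter() returns a new dict each call (immutable default 0).
Step 2: a = {'n': 0}, b = {'n': 13}.
Step 3: a['n'] += 18 = 18. result = 18 + 13 = 31

The answer is 31.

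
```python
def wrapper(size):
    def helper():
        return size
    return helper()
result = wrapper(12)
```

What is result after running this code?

Step 1: wrapper(12) binds parameter size = 12.
Step 2: helper() looks up size in enclosing scope and finds the parameter size = 12.
Step 3: result = 12

The answer is 12.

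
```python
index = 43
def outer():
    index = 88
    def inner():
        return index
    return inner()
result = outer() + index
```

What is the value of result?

Step 1: Global index = 43. outer() shadows with index = 88.
Step 2: inner() returns enclosing index = 88. outer() = 88.
Step 3: result = 88 + global index (43) = 131

The answer is 131.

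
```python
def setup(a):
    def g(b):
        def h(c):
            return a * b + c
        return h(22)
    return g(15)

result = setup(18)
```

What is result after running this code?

Step 1: a = 18, b = 15, c = 22.
Step 2: h() computes a * b + c = 18 * 15 + 22 = 292.
Step 3: result = 292

The answer is 292.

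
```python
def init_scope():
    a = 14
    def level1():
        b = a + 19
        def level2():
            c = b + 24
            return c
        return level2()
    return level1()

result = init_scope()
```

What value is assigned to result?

Step 1: a = 14. b = a + 19 = 33.
Step 2: c = b + 24 = 33 + 24 = 57.
Step 3: result = 57

The answer is 57.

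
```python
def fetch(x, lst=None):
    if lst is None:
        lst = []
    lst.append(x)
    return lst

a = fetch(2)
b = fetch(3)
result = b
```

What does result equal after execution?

Step 1: None default with guard creates a NEW list each call.
Step 2: a = [2] (fresh list). b = [3] (another fresh list).
Step 3: result = [3] (this is the fix for mutable default)

The answer is [3].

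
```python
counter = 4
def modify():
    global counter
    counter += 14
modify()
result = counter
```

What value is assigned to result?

Step 1: counter = 4 globally.
Step 2: modify() modifies global counter: counter += 14 = 18.
Step 3: result = 18

The answer is 18.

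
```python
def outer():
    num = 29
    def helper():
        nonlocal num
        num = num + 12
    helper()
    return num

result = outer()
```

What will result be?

Step 1: outer() sets num = 29.
Step 2: helper() uses nonlocal to modify num in outer's scope: num = 29 + 12 = 41.
Step 3: outer() returns the modified num = 41

The answer is 41.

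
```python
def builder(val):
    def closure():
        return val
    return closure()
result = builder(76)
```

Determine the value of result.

Step 1: builder(76) binds parameter val = 76.
Step 2: closure() looks up val in enclosing scope and finds the parameter val = 76.
Step 3: result = 76

The answer is 76.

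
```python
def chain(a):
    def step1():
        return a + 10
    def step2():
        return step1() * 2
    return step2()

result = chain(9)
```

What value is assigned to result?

Step 1: chain(9) captures a = 9.
Step 2: step2() calls step1() which returns 9 + 10 = 19.
Step 3: step2() returns 19 * 2 = 38

The answer is 38.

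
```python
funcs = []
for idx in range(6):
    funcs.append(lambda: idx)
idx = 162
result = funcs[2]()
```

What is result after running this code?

Step 1: Lambdas capture the variable idx by reference, not by value.
Step 2: After the loop, idx is reassigned to 162.
Step 3: funcs[2]() looks up the current idx = 162. result = 162

The answer is 162.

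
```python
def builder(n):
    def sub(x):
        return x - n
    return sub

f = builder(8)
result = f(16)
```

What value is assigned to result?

Step 1: builder(8) creates a closure capturing n = 8.
Step 2: f(16) computes 16 - 8 = 8.
Step 3: result = 8

The answer is 8.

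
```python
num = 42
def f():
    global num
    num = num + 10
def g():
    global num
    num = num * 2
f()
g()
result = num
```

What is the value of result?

Step 1: num = 42.
Step 2: f() adds 10: num = 42 + 10 = 52.
Step 3: g() doubles: num = 52 * 2 = 104.
Step 4: result = 104

The answer is 104.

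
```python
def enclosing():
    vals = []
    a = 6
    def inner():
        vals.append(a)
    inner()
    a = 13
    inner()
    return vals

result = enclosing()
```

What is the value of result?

Step 1: a = 6. inner() appends current a to vals.
Step 2: First inner(): appends 6. Then a = 13.
Step 3: Second inner(): appends 13 (closure sees updated a). result = [6, 13]

The answer is [6, 13].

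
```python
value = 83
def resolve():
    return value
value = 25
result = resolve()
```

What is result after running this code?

Step 1: value is first set to 83, then reassigned to 25.
Step 2: resolve() is called after the reassignment, so it looks up the current global value = 25.
Step 3: result = 25

The answer is 25.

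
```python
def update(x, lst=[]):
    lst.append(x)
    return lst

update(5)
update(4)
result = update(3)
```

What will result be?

Step 1: Mutable default argument gotcha! The list [] is created once.
Step 2: Each call appends to the SAME list: [5], [5, 4], [5, 4, 3].
Step 3: result = [5, 4, 3]

The answer is [5, 4, 3].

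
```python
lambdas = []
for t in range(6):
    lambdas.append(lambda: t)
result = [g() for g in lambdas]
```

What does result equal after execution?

Step 1: All 6 lambdas share the same variable t.
Step 2: After the loop, t = 5.
Step 3: Each call returns 5. result = [5, 5, 5, 5, 5, 5]

The answer is [5, 5, 5, 5, 5, 5].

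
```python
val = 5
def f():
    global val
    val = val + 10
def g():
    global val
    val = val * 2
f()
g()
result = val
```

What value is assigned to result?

Step 1: val = 5.
Step 2: f() adds 10: val = 5 + 10 = 15.
Step 3: g() doubles: val = 15 * 2 = 30.
Step 4: result = 30

The answer is 30.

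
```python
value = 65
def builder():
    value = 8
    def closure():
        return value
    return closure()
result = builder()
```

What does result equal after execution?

Step 1: value = 65 globally, but builder() defines value = 8 locally.
Step 2: closure() looks up value. Not in local scope, so checks enclosing scope (builder) and finds value = 8.
Step 3: result = 8

The answer is 8.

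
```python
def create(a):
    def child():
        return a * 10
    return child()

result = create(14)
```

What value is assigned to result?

Step 1: create(14) binds parameter a = 14.
Step 2: child() accesses a = 14 from enclosing scope.
Step 3: result = 14 * 10 = 140

The answer is 140.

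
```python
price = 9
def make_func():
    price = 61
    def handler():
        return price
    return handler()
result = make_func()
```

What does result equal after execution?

Step 1: price = 9 globally, but make_func() defines price = 61 locally.
Step 2: handler() looks up price. Not in local scope, so checks enclosing scope (make_func) and finds price = 61.
Step 3: result = 61

The answer is 61.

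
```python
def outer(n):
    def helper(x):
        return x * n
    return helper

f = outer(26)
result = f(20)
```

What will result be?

Step 1: outer(26) creates a closure capturing n = 26.
Step 2: f(20) computes 20 * 26 = 520.
Step 3: result = 520

The answer is 520.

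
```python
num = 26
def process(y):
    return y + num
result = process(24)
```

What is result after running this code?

Step 1: num = 26 is defined globally.
Step 2: process(24) uses parameter y = 24 and looks up num from global scope = 26.
Step 3: result = 24 + 26 = 50

The answer is 50.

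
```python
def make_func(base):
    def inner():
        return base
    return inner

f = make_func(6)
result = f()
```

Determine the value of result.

Step 1: make_func(6) creates closure capturing base = 6.
Step 2: f() returns the captured base = 6.
Step 3: result = 6

The answer is 6.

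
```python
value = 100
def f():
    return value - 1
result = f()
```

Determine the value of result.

Step 1: value = 100 is defined globally.
Step 2: f() looks up value from global scope = 100, then computes 100 - 1 = 99.
Step 3: result = 99

The answer is 99.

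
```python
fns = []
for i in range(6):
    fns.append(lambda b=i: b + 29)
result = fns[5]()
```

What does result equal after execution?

Step 1: Default argument b=i captures i's value at definition time.
Step 2: fns[5] was defined when i = 5, so b defaults to 5.
Step 3: result = 5 + 29 = 34 (default arg fixes the late binding issue)

The answer is 34.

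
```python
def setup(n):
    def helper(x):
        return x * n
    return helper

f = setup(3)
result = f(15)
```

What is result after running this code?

Step 1: setup(3) creates a closure capturing n = 3.
Step 2: f(15) computes 15 * 3 = 45.
Step 3: result = 45

The answer is 45.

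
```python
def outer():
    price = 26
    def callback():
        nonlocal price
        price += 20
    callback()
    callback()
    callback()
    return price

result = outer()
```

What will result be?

Step 1: price starts at 26.
Step 2: callback() is called 3 times, each adding 20.
Step 3: price = 26 + 20 * 3 = 86

The answer is 86.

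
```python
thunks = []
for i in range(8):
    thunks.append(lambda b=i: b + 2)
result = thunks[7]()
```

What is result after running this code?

Step 1: Default argument b=i captures i's value at definition time.
Step 2: thunks[7] was defined when i = 7, so b defaults to 7.
Step 3: result = 7 + 2 = 9 (default arg fixes the late binding issue)

The answer is 9.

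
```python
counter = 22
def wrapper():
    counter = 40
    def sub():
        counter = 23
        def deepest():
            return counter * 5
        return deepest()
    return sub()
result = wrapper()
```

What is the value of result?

Step 1: deepest() looks up counter through LEGB: not local, finds counter = 23 in enclosing sub().
Step 2: Returns 23 * 5 = 115.
Step 3: result = 115

The answer is 115.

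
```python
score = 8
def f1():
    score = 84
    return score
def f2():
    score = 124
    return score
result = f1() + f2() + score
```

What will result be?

Step 1: Each function shadows global score with its own local.
Step 2: f1() returns 84, f2() returns 124.
Step 3: Global score = 8 is unchanged. result = 84 + 124 + 8 = 216

The answer is 216.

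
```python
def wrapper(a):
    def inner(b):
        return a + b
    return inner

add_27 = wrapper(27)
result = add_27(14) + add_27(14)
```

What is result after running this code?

Step 1: add_27 captures a = 27.
Step 2: add_27(14) = 27 + 14 = 41, called twice.
Step 3: result = 41 + 41 = 82

The answer is 82.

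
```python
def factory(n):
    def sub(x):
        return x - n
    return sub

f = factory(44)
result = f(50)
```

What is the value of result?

Step 1: factory(44) creates a closure capturing n = 44.
Step 2: f(50) computes 50 - 44 = 6.
Step 3: result = 6

The answer is 6.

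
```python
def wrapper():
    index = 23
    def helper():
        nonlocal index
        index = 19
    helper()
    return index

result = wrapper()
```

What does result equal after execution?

Step 1: wrapper() sets index = 23.
Step 2: helper() uses nonlocal to reassign index = 19.
Step 3: result = 19

The answer is 19.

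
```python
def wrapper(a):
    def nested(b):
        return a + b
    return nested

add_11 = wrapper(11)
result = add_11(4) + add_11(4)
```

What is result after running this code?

Step 1: add_11 captures a = 11.
Step 2: add_11(4) = 11 + 4 = 15, called twice.
Step 3: result = 15 + 15 = 30

The answer is 30.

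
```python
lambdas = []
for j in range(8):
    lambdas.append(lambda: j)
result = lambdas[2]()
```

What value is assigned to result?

Step 1: The loop creates 8 lambdas, all referencing the same variable j.
Step 2: After the loop, j = 7 (final value).
Step 3: lambdas[2]() looks up j at call time and finds 7. This is the late binding gotcha. result = 7

The answer is 7.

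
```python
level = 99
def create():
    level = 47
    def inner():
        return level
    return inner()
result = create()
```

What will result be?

Step 1: level = 99 globally, but create() defines level = 47 locally.
Step 2: inner() looks up level. Not in local scope, so checks enclosing scope (create) and finds level = 47.
Step 3: result = 47

The answer is 47.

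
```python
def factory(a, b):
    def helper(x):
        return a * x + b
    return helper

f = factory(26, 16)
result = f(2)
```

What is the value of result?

Step 1: factory(26, 16) captures a = 26, b = 16.
Step 2: f(2) computes 26 * 2 + 16 = 68.
Step 3: result = 68

The answer is 68.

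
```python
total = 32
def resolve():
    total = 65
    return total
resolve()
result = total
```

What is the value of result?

Step 1: total = 32 globally.
Step 2: resolve() creates a LOCAL total = 65 (no global keyword!).
Step 3: The global total is unchanged. result = 32

The answer is 32.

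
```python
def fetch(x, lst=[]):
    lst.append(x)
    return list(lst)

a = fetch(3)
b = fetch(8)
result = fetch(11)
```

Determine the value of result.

Step 1: Default list is shared. list() creates copies for return values.
Step 2: Internal list grows: [3] -> [3, 8] -> [3, 8, 11].
Step 3: result = [3, 8, 11]

The answer is [3, 8, 11].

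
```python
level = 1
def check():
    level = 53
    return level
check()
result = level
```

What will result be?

Step 1: Global level = 1.
Step 2: check() creates local level = 53 (shadow, not modification).
Step 3: After check() returns, global level is unchanged. result = 1

The answer is 1.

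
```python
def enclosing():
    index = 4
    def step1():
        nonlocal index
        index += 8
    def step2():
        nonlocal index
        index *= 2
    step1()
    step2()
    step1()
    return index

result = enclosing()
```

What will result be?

Step 1: index = 4.
Step 2: step1(): index = 4 + 8 = 12.
Step 3: step2(): index = 12 * 2 = 24.
Step 4: step1(): index = 24 + 8 = 32. result = 32

The answer is 32.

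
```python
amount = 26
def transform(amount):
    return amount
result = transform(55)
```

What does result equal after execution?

Step 1: Global amount = 26.
Step 2: transform(55) takes parameter amount = 55, which shadows the global.
Step 3: result = 55

The answer is 55.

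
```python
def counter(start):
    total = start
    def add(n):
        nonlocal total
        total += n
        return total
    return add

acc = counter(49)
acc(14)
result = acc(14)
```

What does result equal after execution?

Step 1: counter(49) creates closure with total = 49.
Step 2: First acc(14): total = 49 + 14 = 63.
Step 3: Second acc(14): total = 63 + 14 = 77. result = 77

The answer is 77.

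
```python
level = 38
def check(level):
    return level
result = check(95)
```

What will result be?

Step 1: Global level = 38.
Step 2: check(95) takes parameter level = 95, which shadows the global.
Step 3: result = 95

The answer is 95.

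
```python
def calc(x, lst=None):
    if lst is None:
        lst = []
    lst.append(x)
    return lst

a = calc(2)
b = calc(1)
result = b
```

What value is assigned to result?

Step 1: None default with guard creates a NEW list each call.
Step 2: a = [2] (fresh list). b = [1] (another fresh list).
Step 3: result = [1] (this is the fix for mutable default)

The answer is [1].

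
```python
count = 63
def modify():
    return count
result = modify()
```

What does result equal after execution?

Step 1: count = 63 is defined in the global scope.
Step 2: modify() looks up count. No local count exists, so Python checks the global scope via LEGB rule and finds count = 63.
Step 3: result = 63

The answer is 63.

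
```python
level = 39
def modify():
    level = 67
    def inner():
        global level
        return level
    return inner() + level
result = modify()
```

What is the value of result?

Step 1: Global level = 39. modify() shadows with local level = 67.
Step 2: inner() uses global keyword, so inner() returns global level = 39.
Step 3: modify() returns 39 + 67 = 106

The answer is 106.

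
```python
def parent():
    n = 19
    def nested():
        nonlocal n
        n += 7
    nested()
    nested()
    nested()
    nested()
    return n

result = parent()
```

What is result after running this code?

Step 1: n starts at 19.
Step 2: nested() is called 4 times, each adding 7.
Step 3: n = 19 + 7 * 4 = 47

The answer is 47.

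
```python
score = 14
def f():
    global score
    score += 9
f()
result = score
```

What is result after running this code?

Step 1: score = 14 globally.
Step 2: f() modifies global score: score += 9 = 23.
Step 3: result = 23

The answer is 23.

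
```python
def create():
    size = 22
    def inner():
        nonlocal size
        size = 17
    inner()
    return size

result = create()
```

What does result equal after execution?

Step 1: create() sets size = 22.
Step 2: inner() uses nonlocal to reassign size = 17.
Step 3: result = 17

The answer is 17.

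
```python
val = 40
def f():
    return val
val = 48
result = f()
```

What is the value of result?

Step 1: val is first set to 40, then reassigned to 48.
Step 2: f() is called after the reassignment, so it looks up the current global val = 48.
Step 3: result = 48

The answer is 48.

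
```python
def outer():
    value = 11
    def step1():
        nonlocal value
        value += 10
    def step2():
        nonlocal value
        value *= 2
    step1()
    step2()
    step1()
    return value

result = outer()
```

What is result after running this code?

Step 1: value = 11.
Step 2: step1(): value = 11 + 10 = 21.
Step 3: step2(): value = 21 * 2 = 42.
Step 4: step1(): value = 42 + 10 = 52. result = 52

The answer is 52.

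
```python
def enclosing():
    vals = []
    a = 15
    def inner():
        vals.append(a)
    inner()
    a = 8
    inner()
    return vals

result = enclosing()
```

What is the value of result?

Step 1: a = 15. inner() appends current a to vals.
Step 2: First inner(): appends 15. Then a = 8.
Step 3: Second inner(): appends 8 (closure sees updated a). result = [15, 8]

The answer is [15, 8].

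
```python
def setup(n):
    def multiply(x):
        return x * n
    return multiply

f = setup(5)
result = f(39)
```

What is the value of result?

Step 1: setup(5) returns multiply closure with n = 5.
Step 2: f(39) computes 39 * 5 = 195.
Step 3: result = 195

The answer is 195.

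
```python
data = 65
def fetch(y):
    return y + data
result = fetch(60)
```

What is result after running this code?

Step 1: data = 65 is defined globally.
Step 2: fetch(60) uses parameter y = 60 and looks up data from global scope = 65.
Step 3: result = 60 + 65 = 125

The answer is 125.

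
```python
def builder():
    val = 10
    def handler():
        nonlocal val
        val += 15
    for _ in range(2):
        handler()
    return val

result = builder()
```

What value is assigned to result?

Step 1: val = 10.
Step 2: handler() is called 2 times in a loop, each adding 15 via nonlocal.
Step 3: val = 10 + 15 * 2 = 40

The answer is 40.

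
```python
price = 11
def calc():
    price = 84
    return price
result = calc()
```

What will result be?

Step 1: Global price = 11.
Step 2: calc() creates local price = 84, shadowing the global.
Step 3: Returns local price = 84. result = 84

The answer is 84.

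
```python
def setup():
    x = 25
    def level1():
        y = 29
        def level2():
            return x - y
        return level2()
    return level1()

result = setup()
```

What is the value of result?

Step 1: x = 25 in setup. y = 29 in level1.
Step 2: level2() reads x = 25 and y = 29 from enclosing scopes.
Step 3: result = 25 - 29 = -4

The answer is -4.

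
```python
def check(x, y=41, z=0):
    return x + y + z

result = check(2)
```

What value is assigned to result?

Step 1: check(2) uses defaults y = 41, z = 0.
Step 2: Returns 2 + 41 + 0 = 43.
Step 3: result = 43

The answer is 43.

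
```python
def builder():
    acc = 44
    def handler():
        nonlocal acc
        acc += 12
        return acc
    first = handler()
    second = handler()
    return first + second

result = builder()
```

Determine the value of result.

Step 1: acc starts at 44.
Step 2: First call: acc = 44 + 12 = 56, returns 56.
Step 3: Second call: acc = 56 + 12 = 68, returns 68.
Step 4: result = 56 + 68 = 124

The answer is 124.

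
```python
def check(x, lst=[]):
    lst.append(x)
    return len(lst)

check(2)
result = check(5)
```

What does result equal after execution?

Step 1: Mutable default list persists between calls.
Step 2: First call: lst = [2], len = 1. Second call: lst = [2, 5], len = 2.
Step 3: result = 2

The answer is 2.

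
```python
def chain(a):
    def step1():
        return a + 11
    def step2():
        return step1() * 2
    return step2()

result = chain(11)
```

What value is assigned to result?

Step 1: chain(11) captures a = 11.
Step 2: step2() calls step1() which returns 11 + 11 = 22.
Step 3: step2() returns 22 * 2 = 44

The answer is 44.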